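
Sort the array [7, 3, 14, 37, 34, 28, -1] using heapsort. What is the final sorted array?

Build heap: [37, 34, 28, 3, 7, 14, -1]
Extract 37: [34, 7, 28, 3, -1, 14, 37]
Extract 34: [28, 7, 14, 3, -1, 34, 37]
Extract 28: [14, 7, -1, 3, 28, 34, 37]
Extract 14: [7, 3, -1, 14, 28, 34, 37]
Extract 7: [3, -1, 7, 14, 28, 34, 37]
Extract 3: [-1, 3, 7, 14, 28, 34, 37]


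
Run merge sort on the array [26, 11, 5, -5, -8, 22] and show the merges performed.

Divide and conquer:
  Merge [11] + [5] -> [5, 11]
  Merge [26] + [5, 11] -> [5, 11, 26]
  Merge [-8] + [22] -> [-8, 22]
  Merge [-5] + [-8, 22] -> [-8, -5, 22]
  Merge [5, 11, 26] + [-8, -5, 22] -> [-8, -5, 5, 11, 22, 26]


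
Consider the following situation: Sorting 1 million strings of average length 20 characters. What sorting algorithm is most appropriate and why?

Best choice: MSD radix sort or Mergesort
Reason: MSD radix sort is a non-comparison sort that buckets the strings by successive character positions, running in time proportional to the total number of characters examined rather than O(n log n) string comparisons; mergesort is a stable O(n log n)-comparison alternative that works for arbitrary variable-length keys


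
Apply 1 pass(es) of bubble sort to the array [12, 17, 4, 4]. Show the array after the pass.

After pass 1: [12, 4, 4, 17] (2 swaps)
Total swaps: 2


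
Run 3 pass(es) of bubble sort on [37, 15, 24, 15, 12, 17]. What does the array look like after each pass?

After pass 1: [15, 24, 15, 12, 17, 37] (5 swaps)
After pass 2: [15, 15, 12, 17, 24, 37] (3 swaps)
After pass 3: [15, 12, 15, 17, 24, 37] (1 swaps)
Total swaps: 9


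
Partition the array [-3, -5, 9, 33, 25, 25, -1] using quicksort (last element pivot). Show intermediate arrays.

Partition 1: pivot=-1 at index 2 -> [-3, -5, -1, 33, 25, 25, 9]
Partition 2: pivot=-5 at index 0 -> [-5, -3, -1, 33, 25, 25, 9]
Partition 3: pivot=9 at index 3 -> [-5, -3, -1, 9, 25, 25, 33]
Partition 4: pivot=33 at index 6 -> [-5, -3, -1, 9, 25, 25, 33]
Partition 5: pivot=25 at index 5 -> [-5, -3, -1, 9, 25, 25, 33]


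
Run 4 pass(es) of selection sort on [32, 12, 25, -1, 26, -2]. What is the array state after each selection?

Pass 1: Select minimum -2 at index 5, swap -> [-2, 12, 25, -1, 26, 32]
Pass 2: Select minimum -1 at index 3, swap -> [-2, -1, 25, 12, 26, 32]
Pass 3: Select minimum 12 at index 3, swap -> [-2, -1, 12, 25, 26, 32]
Pass 4: Select minimum 25 at index 3, swap -> [-2, -1, 12, 25, 26, 32]


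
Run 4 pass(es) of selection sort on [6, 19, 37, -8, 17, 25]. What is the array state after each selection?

Pass 1: Select minimum -8 at index 3, swap -> [-8, 19, 37, 6, 17, 25]
Pass 2: Select minimum 6 at index 3, swap -> [-8, 6, 37, 19, 17, 25]
Pass 3: Select minimum 17 at index 4, swap -> [-8, 6, 17, 19, 37, 25]
Pass 4: Select minimum 19 at index 3, swap -> [-8, 6, 17, 19, 37, 25]


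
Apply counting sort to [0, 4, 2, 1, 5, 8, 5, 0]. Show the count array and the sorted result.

Count array: [2, 1, 1, 0, 1, 2, 0, 0, 1]
(count[i] = number of elements equal to i)
Cumulative count: [2, 3, 4, 4, 5, 7, 7, 7, 8]
Sorted: [0, 0, 1, 2, 4, 5, 5, 8]


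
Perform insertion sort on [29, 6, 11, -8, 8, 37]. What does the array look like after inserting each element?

First element 29 is already 'sorted'
Insert 6: shifted 1 elements -> [6, 29, 11, -8, 8, 37]
Insert 11: shifted 1 elements -> [6, 11, 29, -8, 8, 37]
Insert -8: shifted 3 elements -> [-8, 6, 11, 29, 8, 37]
Insert 8: shifted 2 elements -> [-8, 6, 8, 11, 29, 37]
Insert 37: shifted 0 elements -> [-8, 6, 8, 11, 29, 37]


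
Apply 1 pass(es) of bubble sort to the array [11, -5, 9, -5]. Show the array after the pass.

After pass 1: [-5, 9, -5, 11] (3 swaps)
Total swaps: 3


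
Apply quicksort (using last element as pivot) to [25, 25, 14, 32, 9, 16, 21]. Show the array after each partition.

Partition 1: pivot=21 at index 3 -> [14, 9, 16, 21, 25, 25, 32]
Partition 2: pivot=16 at index 2 -> [14, 9, 16, 21, 25, 25, 32]
Partition 3: pivot=9 at index 0 -> [9, 14, 16, 21, 25, 25, 32]
Partition 4: pivot=32 at index 6 -> [9, 14, 16, 21, 25, 25, 32]
Partition 5: pivot=25 at index 5 -> [9, 14, 16, 21, 25, 25, 32]


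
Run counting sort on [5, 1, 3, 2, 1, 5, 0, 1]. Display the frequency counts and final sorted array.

Count array: [1, 3, 1, 1, 0, 2]
(count[i] = number of elements equal to i)
Cumulative count: [1, 4, 5, 6, 6, 8]
Sorted: [0, 1, 1, 1, 2, 3, 5, 5]


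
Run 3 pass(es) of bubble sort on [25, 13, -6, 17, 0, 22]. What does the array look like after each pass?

After pass 1: [13, -6, 17, 0, 22, 25] (5 swaps)
After pass 2: [-6, 13, 0, 17, 22, 25] (2 swaps)
After pass 3: [-6, 0, 13, 17, 22, 25] (1 swaps)
Total swaps: 8


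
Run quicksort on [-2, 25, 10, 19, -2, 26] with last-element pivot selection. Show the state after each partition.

Partition 1: pivot=26 at index 5 -> [-2, 25, 10, 19, -2, 26]
Partition 2: pivot=-2 at index 1 -> [-2, -2, 10, 19, 25, 26]
Partition 3: pivot=25 at index 4 -> [-2, -2, 10, 19, 25, 26]
Partition 4: pivot=19 at index 3 -> [-2, -2, 10, 19, 25, 26]


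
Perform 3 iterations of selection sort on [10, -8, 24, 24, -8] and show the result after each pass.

Pass 1: Select minimum -8 at index 1, swap -> [-8, 10, 24, 24, -8]
Pass 2: Select minimum -8 at index 4, swap -> [-8, -8, 24, 24, 10]
Pass 3: Select minimum 10 at index 4, swap -> [-8, -8, 10, 24, 24]


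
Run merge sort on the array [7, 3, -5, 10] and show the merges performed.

Divide and conquer:
  Merge [7] + [3] -> [3, 7]
  Merge [-5] + [10] -> [-5, 10]
  Merge [3, 7] + [-5, 10] -> [-5, 3, 7, 10]


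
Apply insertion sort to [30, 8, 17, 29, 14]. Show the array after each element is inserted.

First element 30 is already 'sorted'
Insert 8: shifted 1 elements -> [8, 30, 17, 29, 14]
Insert 17: shifted 1 elements -> [8, 17, 30, 29, 14]
Insert 29: shifted 1 elements -> [8, 17, 29, 30, 14]
Insert 14: shifted 3 elements -> [8, 14, 17, 29, 30]


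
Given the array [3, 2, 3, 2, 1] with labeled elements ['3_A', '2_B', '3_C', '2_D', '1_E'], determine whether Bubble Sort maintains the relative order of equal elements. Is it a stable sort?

Trace Bubble Sort on the labeled array (the key is the number; the letter only tracks identity):
  After pass 1: [2_B, 3_A, 2_D, 1_E, 3_C]
  After pass 2: [2_B, 2_D, 1_E, 3_A, 3_C]
  After pass 3: [2_B, 1_E, 2_D, 3_A, 3_C]
  After pass 4: [1_E, 2_B, 2_D, 3_A, 3_C]
Final order: [1_E, 2_B, 2_D, 3_A, 3_C]
Equal keys:
  value 2: originally 2_B, 2_D; after sorting 2_B, 2_D -> order preserved
  value 3: originally 3_A, 3_C; after sorting 3_A, 3_C -> order preserved
All equal keys kept their original relative order. Bubble Sort is stable: it only swaps adjacent elements when the left one is strictly greater, so equal keys never move past each other.
Answer: Stable


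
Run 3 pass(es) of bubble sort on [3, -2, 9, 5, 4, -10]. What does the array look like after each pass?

After pass 1: [-2, 3, 5, 4, -10, 9] (4 swaps)
After pass 2: [-2, 3, 4, -10, 5, 9] (2 swaps)
After pass 3: [-2, 3, -10, 4, 5, 9] (1 swaps)
Total swaps: 7


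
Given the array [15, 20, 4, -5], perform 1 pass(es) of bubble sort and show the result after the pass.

After pass 1: [15, 4, -5, 20] (2 swaps)
Total swaps: 2


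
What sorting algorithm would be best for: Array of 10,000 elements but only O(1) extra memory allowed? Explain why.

Best choice: Heapsort
Reason: Heapsort rearranges the array in place using O(1) auxiliary space and still guarantees O(n log n) time; quicksort partitions in place but needs Theta(log n) stack space for recursion (O(n) in the worst case), and mergesort requires O(n) auxiliary space


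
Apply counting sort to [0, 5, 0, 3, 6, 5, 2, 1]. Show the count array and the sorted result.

Count array: [2, 1, 1, 1, 0, 2, 1]
(count[i] = number of elements equal to i)
Cumulative count: [2, 3, 4, 5, 5, 7, 8]
Sorted: [0, 0, 1, 2, 3, 5, 5, 6]


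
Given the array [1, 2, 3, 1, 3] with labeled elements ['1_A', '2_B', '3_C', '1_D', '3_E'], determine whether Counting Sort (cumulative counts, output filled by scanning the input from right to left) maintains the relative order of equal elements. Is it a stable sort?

Trace Counting Sort on the labeled array (the key is the number; the letter only tracks identity):
  Counts for values 0..3: [0, 2, 1, 2]
  Cumulative counts: [0, 2, 3, 5]
  Scan right to left: place 3_E at output index 4
  Scan right to left: place 1_D at output index 1
  Scan right to left: place 3_C at output index 3
  Scan right to left: place 2_B at output index 2
  Scan right to left: place 1_A at output index 0
  Output: [1_A, 1_D, 2_B, 3_C, 3_E]
Equal keys:
  value 1: originally 1_A, 1_D; after sorting 1_A, 1_D -> order preserved
  value 3: originally 3_C, 3_E; after sorting 3_C, 3_E -> order preserved
All equal keys kept their original relative order. Counting Sort is stable: scanning the input right to left with decreasing cumulative counts places later duplicates at later output positions.
Answer: Stable


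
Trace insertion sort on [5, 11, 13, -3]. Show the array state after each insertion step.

First element 5 is already 'sorted'
Insert 11: shifted 0 elements -> [5, 11, 13, -3]
Insert 13: shifted 0 elements -> [5, 11, 13, -3]
Insert -3: shifted 3 elements -> [-3, 5, 11, 13]


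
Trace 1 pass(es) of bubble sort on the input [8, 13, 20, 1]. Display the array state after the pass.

After pass 1: [8, 13, 1, 20] (1 swaps)
Total swaps: 1


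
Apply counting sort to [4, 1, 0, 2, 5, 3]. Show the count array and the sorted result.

Count array: [1, 1, 1, 1, 1, 1]
(count[i] = number of elements equal to i)
Cumulative count: [1, 2, 3, 4, 5, 6]
Sorted: [0, 1, 2, 3, 4, 5]


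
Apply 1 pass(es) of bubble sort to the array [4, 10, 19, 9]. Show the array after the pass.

After pass 1: [4, 10, 9, 19] (1 swaps)
Total swaps: 1


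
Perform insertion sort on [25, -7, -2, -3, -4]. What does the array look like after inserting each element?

First element 25 is already 'sorted'
Insert -7: shifted 1 elements -> [-7, 25, -2, -3, -4]
Insert -2: shifted 1 elements -> [-7, -2, 25, -3, -4]
Insert -3: shifted 2 elements -> [-7, -3, -2, 25, -4]
Insert -4: shifted 3 elements -> [-7, -4, -3, -2, 25]


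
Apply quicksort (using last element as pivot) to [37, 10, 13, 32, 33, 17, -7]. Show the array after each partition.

Partition 1: pivot=-7 at index 0 -> [-7, 10, 13, 32, 33, 17, 37]
Partition 2: pivot=37 at index 6 -> [-7, 10, 13, 32, 33, 17, 37]
Partition 3: pivot=17 at index 3 -> [-7, 10, 13, 17, 33, 32, 37]
Partition 4: pivot=13 at index 2 -> [-7, 10, 13, 17, 33, 32, 37]
Partition 5: pivot=32 at index 4 -> [-7, 10, 13, 17, 32, 33, 37]


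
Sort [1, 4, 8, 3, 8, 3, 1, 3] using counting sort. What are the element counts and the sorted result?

Count array: [0, 2, 0, 3, 1, 0, 0, 0, 2]
(count[i] = number of elements equal to i)
Cumulative count: [0, 2, 2, 5, 6, 6, 6, 6, 8]
Sorted: [1, 1, 3, 3, 3, 4, 8, 8]


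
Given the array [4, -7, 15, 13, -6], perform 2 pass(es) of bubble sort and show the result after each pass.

After pass 1: [-7, 4, 13, -6, 15] (3 swaps)
After pass 2: [-7, 4, -6, 13, 15] (1 swaps)
Total swaps: 4


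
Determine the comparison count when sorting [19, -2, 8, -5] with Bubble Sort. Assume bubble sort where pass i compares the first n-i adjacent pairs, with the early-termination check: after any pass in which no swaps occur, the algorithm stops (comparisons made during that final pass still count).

Pass 1: compare adjacent pairs (0,1)..(2,3) = 3 comparison(s), 3 swap(s) -> [-2, 8, -5, 19]
Pass 2: compare adjacent pairs (0,1)..(1,2) = 2 comparison(s), 1 swap(s) -> [-2, -5, 8, 19]
Pass 3: compare adjacent pairs (0,1)..(0,1) = 1 comparison(s), 1 swap(s) -> [-5, -2, 8, 19]
Every pass made at least one swap, so all n-1 passes run.
Total comparisons: 3 + 2 + 1 = 6


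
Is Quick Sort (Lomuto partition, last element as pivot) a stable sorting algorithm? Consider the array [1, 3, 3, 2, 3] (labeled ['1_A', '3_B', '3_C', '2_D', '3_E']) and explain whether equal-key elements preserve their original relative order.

Trace Quick Sort on the labeled array (the key is the number; the letter only tracks identity):
  Partition indices 0..4 around pivot 3_E -> [1_A, 3_B, 3_C, 2_D, 3_E]
  Partition indices 0..3 around pivot 2_D -> [1_A, 2_D, 3_C, 3_B, 3_E]
  Partition indices 2..3 around pivot 3_B -> [1_A, 2_D, 3_C, 3_B, 3_E]
Final order: [1_A, 2_D, 3_C, 3_B, 3_E]
Equal keys:
  value 3: originally 3_B, 3_C, 3_E; after sorting 3_C, 3_B, 3_E -> order changed
Equal keys were reordered, so Quick Sort is not stable: partition swaps elements across long distances and can reorder equal keys. (One such input is enough; an unstable sort may happen to preserve order on other inputs, but it gives no guarantee.)
Answer: Not stable


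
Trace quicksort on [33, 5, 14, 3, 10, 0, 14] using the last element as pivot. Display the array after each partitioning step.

Partition 1: pivot=14 at index 5 -> [5, 14, 3, 10, 0, 14, 33]
Partition 2: pivot=0 at index 0 -> [0, 14, 3, 10, 5, 14, 33]
Partition 3: pivot=5 at index 2 -> [0, 3, 5, 10, 14, 14, 33]
Partition 4: pivot=14 at index 4 -> [0, 3, 5, 10, 14, 14, 33]


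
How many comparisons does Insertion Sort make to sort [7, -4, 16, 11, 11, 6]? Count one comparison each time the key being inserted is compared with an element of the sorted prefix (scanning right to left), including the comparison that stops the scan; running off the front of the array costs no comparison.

Insert -4: 7 > -4 (shift), reached front = 1 comparison(s) -> [-4, 7, 16, 11, 11, 6]
Insert 16: 7 <= 16 (stop) = 1 comparison(s) -> [-4, 7, 16, 11, 11, 6]
Insert 11: 16 > 11 (shift), 7 <= 11 (stop) = 2 comparison(s) -> [-4, 7, 11, 16, 11, 6]
Insert 11: 16 > 11 (shift), 11 <= 11 (stop) = 2 comparison(s) -> [-4, 7, 11, 11, 16, 6]
Insert 6: 16 > 6 (shift), 11 > 6 (shift), 11 > 6 (shift), 7 > 6 (shift), -4 <= 6 (stop) = 5 comparison(s) -> [-4, 6, 7, 11, 11, 16]
Total comparisons: 1 + 1 + 2 + 2 + 5 = 11


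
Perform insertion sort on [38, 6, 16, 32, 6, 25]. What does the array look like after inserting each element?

First element 38 is already 'sorted'
Insert 6: shifted 1 elements -> [6, 38, 16, 32, 6, 25]
Insert 16: shifted 1 elements -> [6, 16, 38, 32, 6, 25]
Insert 32: shifted 1 elements -> [6, 16, 32, 38, 6, 25]
Insert 6: shifted 3 elements -> [6, 6, 16, 32, 38, 25]
Insert 25: shifted 2 elements -> [6, 6, 16, 25, 32, 38]


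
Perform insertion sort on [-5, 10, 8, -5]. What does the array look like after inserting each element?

First element -5 is already 'sorted'
Insert 10: shifted 0 elements -> [-5, 10, 8, -5]
Insert 8: shifted 1 elements -> [-5, 8, 10, -5]
Insert -5: shifted 2 elements -> [-5, -5, 8, 10]


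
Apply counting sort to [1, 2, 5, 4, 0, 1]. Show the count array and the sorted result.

Count array: [1, 2, 1, 0, 1, 1]
(count[i] = number of elements equal to i)
Cumulative count: [1, 3, 4, 4, 5, 6]
Sorted: [0, 1, 1, 2, 4, 5]


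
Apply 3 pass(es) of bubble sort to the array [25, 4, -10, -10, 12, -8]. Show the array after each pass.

After pass 1: [4, -10, -10, 12, -8, 25] (5 swaps)
After pass 2: [-10, -10, 4, -8, 12, 25] (3 swaps)
After pass 3: [-10, -10, -8, 4, 12, 25] (1 swaps)
Total swaps: 9


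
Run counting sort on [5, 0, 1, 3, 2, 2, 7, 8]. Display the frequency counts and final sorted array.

Count array: [1, 1, 2, 1, 0, 1, 0, 1, 1]
(count[i] = number of elements equal to i)
Cumulative count: [1, 2, 4, 5, 5, 6, 6, 7, 8]
Sorted: [0, 1, 2, 2, 3, 5, 7, 8]


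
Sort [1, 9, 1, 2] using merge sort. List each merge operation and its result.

Divide and conquer:
  Merge [1] + [9] -> [1, 9]
  Merge [1] + [2] -> [1, 2]
  Merge [1, 9] + [1, 2] -> [1, 1, 2, 9]


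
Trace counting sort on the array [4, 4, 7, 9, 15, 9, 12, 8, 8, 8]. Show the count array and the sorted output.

Count array: [0, 0, 0, 0, 2, 0, 0, 1, 3, 2, 0, 0, 1, 0, 0, 1]
(count[i] = number of elements equal to i)
Cumulative count: [0, 0, 0, 0, 2, 2, 2, 3, 6, 8, 8, 8, 9, 9, 9, 10]
Sorted: [4, 4, 7, 8, 8, 8, 9, 9, 12, 15]


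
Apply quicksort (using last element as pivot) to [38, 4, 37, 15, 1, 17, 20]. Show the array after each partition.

Partition 1: pivot=20 at index 4 -> [4, 15, 1, 17, 20, 38, 37]
Partition 2: pivot=17 at index 3 -> [4, 15, 1, 17, 20, 38, 37]
Partition 3: pivot=1 at index 0 -> [1, 15, 4, 17, 20, 38, 37]
Partition 4: pivot=4 at index 1 -> [1, 4, 15, 17, 20, 38, 37]
Partition 5: pivot=37 at index 5 -> [1, 4, 15, 17, 20, 37, 38]


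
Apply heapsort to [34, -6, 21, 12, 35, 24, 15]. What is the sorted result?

Build heap: [35, 34, 24, 12, -6, 21, 15]
Extract 35: [34, 15, 24, 12, -6, 21, 35]
Extract 34: [24, 15, 21, 12, -6, 34, 35]
Extract 24: [21, 15, -6, 12, 24, 34, 35]
Extract 21: [15, 12, -6, 21, 24, 34, 35]
Extract 15: [12, -6, 15, 21, 24, 34, 35]
Extract 12: [-6, 12, 15, 21, 24, 34, 35]


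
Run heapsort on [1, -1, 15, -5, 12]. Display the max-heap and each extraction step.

Build heap: [15, 12, 1, -5, -1]
Extract 15: [12, -1, 1, -5, 15]
Extract 12: [1, -1, -5, 12, 15]
Extract 1: [-1, -5, 1, 12, 15]
Extract -1: [-5, -1, 1, 12, 15]


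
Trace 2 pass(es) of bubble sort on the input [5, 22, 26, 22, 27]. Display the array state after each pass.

After pass 1: [5, 22, 22, 26, 27] (1 swaps)
After pass 2: [5, 22, 22, 26, 27] (0 swaps)
Total swaps: 1


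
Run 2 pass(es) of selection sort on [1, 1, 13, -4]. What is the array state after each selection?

Pass 1: Select minimum -4 at index 3, swap -> [-4, 1, 13, 1]
Pass 2: Select minimum 1 at index 1, swap -> [-4, 1, 13, 1]


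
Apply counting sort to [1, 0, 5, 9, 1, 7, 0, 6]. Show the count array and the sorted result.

Count array: [2, 2, 0, 0, 0, 1, 1, 1, 0, 1]
(count[i] = number of elements equal to i)
Cumulative count: [2, 4, 4, 4, 4, 5, 6, 7, 7, 8]
Sorted: [0, 0, 1, 1, 5, 6, 7, 9]


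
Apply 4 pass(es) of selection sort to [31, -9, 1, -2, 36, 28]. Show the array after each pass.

Pass 1: Select minimum -9 at index 1, swap -> [-9, 31, 1, -2, 36, 28]
Pass 2: Select minimum -2 at index 3, swap -> [-9, -2, 1, 31, 36, 28]
Pass 3: Select minimum 1 at index 2, swap -> [-9, -2, 1, 31, 36, 28]
Pass 4: Select minimum 28 at index 5, swap -> [-9, -2, 1, 28, 36, 31]


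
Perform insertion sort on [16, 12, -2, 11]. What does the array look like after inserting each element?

First element 16 is already 'sorted'
Insert 12: shifted 1 elements -> [12, 16, -2, 11]
Insert -2: shifted 2 elements -> [-2, 12, 16, 11]
Insert 11: shifted 2 elements -> [-2, 11, 12, 16]


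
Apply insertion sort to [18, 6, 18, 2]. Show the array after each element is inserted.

First element 18 is already 'sorted'
Insert 6: shifted 1 elements -> [6, 18, 18, 2]
Insert 18: shifted 0 elements -> [6, 18, 18, 2]
Insert 2: shifted 3 elements -> [2, 6, 18, 18]


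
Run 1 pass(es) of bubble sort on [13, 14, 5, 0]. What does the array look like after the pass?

After pass 1: [13, 5, 0, 14] (2 swaps)
Total swaps: 2


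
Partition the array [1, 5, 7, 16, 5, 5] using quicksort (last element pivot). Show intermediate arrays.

Partition 1: pivot=5 at index 3 -> [1, 5, 5, 5, 7, 16]
Partition 2: pivot=5 at index 2 -> [1, 5, 5, 5, 7, 16]
Partition 3: pivot=5 at index 1 -> [1, 5, 5, 5, 7, 16]
Partition 4: pivot=16 at index 5 -> [1, 5, 5, 5, 7, 16]


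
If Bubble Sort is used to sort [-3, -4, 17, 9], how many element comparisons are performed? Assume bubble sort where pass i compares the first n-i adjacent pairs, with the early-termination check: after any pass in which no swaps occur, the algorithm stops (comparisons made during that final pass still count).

Pass 1: compare adjacent pairs (0,1)..(2,3) = 3 comparison(s), 2 swap(s) -> [-4, -3, 9, 17]
Pass 2: compare adjacent pairs (0,1)..(1,2) = 2 comparison(s), 0 swap(s) -> [-4, -3, 9, 17]
No swaps in this pass, so bubble sort stops here.
Total comparisons: 3 + 2 = 5


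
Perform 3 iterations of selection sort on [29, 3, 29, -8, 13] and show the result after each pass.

Pass 1: Select minimum -8 at index 3, swap -> [-8, 3, 29, 29, 13]
Pass 2: Select minimum 3 at index 1, swap -> [-8, 3, 29, 29, 13]
Pass 3: Select minimum 13 at index 4, swap -> [-8, 3, 13, 29, 29]


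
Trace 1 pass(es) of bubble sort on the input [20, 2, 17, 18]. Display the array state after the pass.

After pass 1: [2, 17, 18, 20] (3 swaps)
Total swaps: 3


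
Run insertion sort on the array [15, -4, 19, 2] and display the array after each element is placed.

First element 15 is already 'sorted'
Insert -4: shifted 1 elements -> [-4, 15, 19, 2]
Insert 19: shifted 0 elements -> [-4, 15, 19, 2]
Insert 2: shifted 2 elements -> [-4, 2, 15, 19]


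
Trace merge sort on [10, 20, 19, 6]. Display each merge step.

Divide and conquer:
  Merge [10] + [20] -> [10, 20]
  Merge [19] + [6] -> [6, 19]
  Merge [10, 20] + [6, 19] -> [6, 10, 19, 20]


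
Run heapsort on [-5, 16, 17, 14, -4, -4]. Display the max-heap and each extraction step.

Build heap: [17, 16, -4, 14, -4, -5]
Extract 17: [16, 14, -4, -5, -4, 17]
Extract 16: [14, -4, -4, -5, 16, 17]
Extract 14: [-4, -5, -4, 14, 16, 17]
Extract -4: [-4, -5, -4, 14, 16, 17]
Extract -4: [-5, -4, -4, 14, 16, 17]


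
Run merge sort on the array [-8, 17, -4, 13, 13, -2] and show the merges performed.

Divide and conquer:
  Merge [17] + [-4] -> [-4, 17]
  Merge [-8] + [-4, 17] -> [-8, -4, 17]
  Merge [13] + [-2] -> [-2, 13]
  Merge [13] + [-2, 13] -> [-2, 13, 13]
  Merge [-8, -4, 17] + [-2, 13, 13] -> [-8, -4, -2, 13, 13, 17]


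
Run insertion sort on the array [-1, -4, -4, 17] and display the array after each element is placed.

First element -1 is already 'sorted'
Insert -4: shifted 1 elements -> [-4, -1, -4, 17]
Insert -4: shifted 1 elements -> [-4, -4, -1, 17]
Insert 17: shifted 0 elements -> [-4, -4, -1, 17]


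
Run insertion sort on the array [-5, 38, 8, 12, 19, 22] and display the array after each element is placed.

First element -5 is already 'sorted'
Insert 38: shifted 0 elements -> [-5, 38, 8, 12, 19, 22]
Insert 8: shifted 1 elements -> [-5, 8, 38, 12, 19, 22]
Insert 12: shifted 1 elements -> [-5, 8, 12, 38, 19, 22]
Insert 19: shifted 1 elements -> [-5, 8, 12, 19, 38, 22]
Insert 22: shifted 1 elements -> [-5, 8, 12, 19, 22, 38]


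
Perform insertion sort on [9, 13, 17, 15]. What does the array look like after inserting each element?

First element 9 is already 'sorted'
Insert 13: shifted 0 elements -> [9, 13, 17, 15]
Insert 17: shifted 0 elements -> [9, 13, 17, 15]
Insert 15: shifted 1 elements -> [9, 13, 15, 17]


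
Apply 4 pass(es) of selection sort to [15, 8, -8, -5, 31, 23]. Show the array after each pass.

Pass 1: Select minimum -8 at index 2, swap -> [-8, 8, 15, -5, 31, 23]
Pass 2: Select minimum -5 at index 3, swap -> [-8, -5, 15, 8, 31, 23]
Pass 3: Select minimum 8 at index 3, swap -> [-8, -5, 8, 15, 31, 23]
Pass 4: Select minimum 15 at index 3, swap -> [-8, -5, 8, 15, 31, 23]


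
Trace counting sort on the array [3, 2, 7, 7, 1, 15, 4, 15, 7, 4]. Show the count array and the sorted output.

Count array: [0, 1, 1, 1, 2, 0, 0, 3, 0, 0, 0, 0, 0, 0, 0, 2]
(count[i] = number of elements equal to i)
Cumulative count: [0, 1, 2, 3, 5, 5, 5, 8, 8, 8, 8, 8, 8, 8, 8, 10]
Sorted: [1, 2, 3, 4, 4, 7, 7, 7, 15, 15]


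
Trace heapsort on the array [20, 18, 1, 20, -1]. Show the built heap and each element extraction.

Build heap: [20, 20, 1, 18, -1]
Extract 20: [20, 18, 1, -1, 20]
Extract 20: [18, -1, 1, 20, 20]
Extract 18: [1, -1, 18, 20, 20]
Extract 1: [-1, 1, 18, 20, 20]


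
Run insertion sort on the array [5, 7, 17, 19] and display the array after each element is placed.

First element 5 is already 'sorted'
Insert 7: shifted 0 elements -> [5, 7, 17, 19]
Insert 17: shifted 0 elements -> [5, 7, 17, 19]
Insert 19: shifted 0 elements -> [5, 7, 17, 19]


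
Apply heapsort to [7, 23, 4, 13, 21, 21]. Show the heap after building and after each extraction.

Build heap: [23, 21, 21, 13, 7, 4]
Extract 23: [21, 13, 21, 4, 7, 23]
Extract 21: [21, 13, 7, 4, 21, 23]
Extract 21: [13, 4, 7, 21, 21, 23]
Extract 13: [7, 4, 13, 21, 21, 23]
Extract 7: [4, 7, 13, 21, 21, 23]


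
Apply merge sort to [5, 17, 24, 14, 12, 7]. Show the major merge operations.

Divide and conquer:
  Merge [17] + [24] -> [17, 24]
  Merge [5] + [17, 24] -> [5, 17, 24]
  Merge [12] + [7] -> [7, 12]
  Merge [14] + [7, 12] -> [7, 12, 14]
  Merge [5, 17, 24] + [7, 12, 14] -> [5, 7, 12, 14, 17, 24]


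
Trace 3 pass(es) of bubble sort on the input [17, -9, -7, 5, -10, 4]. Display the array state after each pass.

After pass 1: [-9, -7, 5, -10, 4, 17] (5 swaps)
After pass 2: [-9, -7, -10, 4, 5, 17] (2 swaps)
After pass 3: [-9, -10, -7, 4, 5, 17] (1 swaps)
Total swaps: 8


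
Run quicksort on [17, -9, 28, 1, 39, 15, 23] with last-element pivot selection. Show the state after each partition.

Partition 1: pivot=23 at index 4 -> [17, -9, 1, 15, 23, 28, 39]
Partition 2: pivot=15 at index 2 -> [-9, 1, 15, 17, 23, 28, 39]
Partition 3: pivot=1 at index 1 -> [-9, 1, 15, 17, 23, 28, 39]
Partition 4: pivot=39 at index 6 -> [-9, 1, 15, 17, 23, 28, 39]


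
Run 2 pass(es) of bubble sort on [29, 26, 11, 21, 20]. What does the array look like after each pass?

After pass 1: [26, 11, 21, 20, 29] (4 swaps)
After pass 2: [11, 21, 20, 26, 29] (3 swaps)
Total swaps: 7


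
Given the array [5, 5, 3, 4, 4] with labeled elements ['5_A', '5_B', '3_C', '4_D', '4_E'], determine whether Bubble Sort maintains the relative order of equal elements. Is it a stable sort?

Trace Bubble Sort on the labeled array (the key is the number; the letter only tracks identity):
  After pass 1: [5_A, 3_C, 4_D, 4_E, 5_B]
  After pass 2: [3_C, 4_D, 4_E, 5_A, 5_B]
  After pass 3: [3_C, 4_D, 4_E, 5_A, 5_B] (no swaps, done)
Final order: [3_C, 4_D, 4_E, 5_A, 5_B]
Equal keys:
  value 4: originally 4_D, 4_E; after sorting 4_D, 4_E -> order preserved
  value 5: originally 5_A, 5_B; after sorting 5_A, 5_B -> order preserved
All equal keys kept their original relative order. Bubble Sort is stable: it only swaps adjacent elements when the left one is strictly greater, so equal keys never move past each other.
Answer: Stable


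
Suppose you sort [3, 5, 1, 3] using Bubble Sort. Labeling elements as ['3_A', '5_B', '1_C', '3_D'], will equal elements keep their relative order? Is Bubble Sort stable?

Trace Bubble Sort on the labeled array (the key is the number; the letter only tracks identity):
  After pass 1: [3_A, 1_C, 3_D, 5_B]
  After pass 2: [1_C, 3_A, 3_D, 5_B]
  After pass 3: [1_C, 3_A, 3_D, 5_B] (no swaps, done)
Final order: [1_C, 3_A, 3_D, 5_B]
Equal keys:
  value 3: originally 3_A, 3_D; after sorting 3_A, 3_D -> order preserved
All equal keys kept their original relative order. Bubble Sort is stable: it only swaps adjacent elements when the left one is strictly greater, so equal keys never move past each other.
Answer: Stable


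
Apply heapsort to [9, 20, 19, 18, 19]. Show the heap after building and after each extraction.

Build heap: [20, 19, 19, 18, 9]
Extract 20: [19, 18, 19, 9, 20]
Extract 19: [19, 18, 9, 19, 20]
Extract 19: [18, 9, 19, 19, 20]
Extract 18: [9, 18, 19, 19, 20]


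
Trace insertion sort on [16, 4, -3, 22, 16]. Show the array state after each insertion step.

First element 16 is already 'sorted'
Insert 4: shifted 1 elements -> [4, 16, -3, 22, 16]
Insert -3: shifted 2 elements -> [-3, 4, 16, 22, 16]
Insert 22: shifted 0 elements -> [-3, 4, 16, 22, 16]
Insert 16: shifted 1 elements -> [-3, 4, 16, 16, 22]


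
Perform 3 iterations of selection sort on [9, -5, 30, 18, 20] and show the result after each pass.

Pass 1: Select minimum -5 at index 1, swap -> [-5, 9, 30, 18, 20]
Pass 2: Select minimum 9 at index 1, swap -> [-5, 9, 30, 18, 20]
Pass 3: Select minimum 18 at index 3, swap -> [-5, 9, 18, 30, 20]


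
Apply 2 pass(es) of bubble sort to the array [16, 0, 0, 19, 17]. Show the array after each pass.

After pass 1: [0, 0, 16, 17, 19] (3 swaps)
After pass 2: [0, 0, 16, 17, 19] (0 swaps)
Total swaps: 3


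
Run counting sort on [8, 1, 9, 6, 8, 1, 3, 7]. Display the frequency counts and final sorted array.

Count array: [0, 2, 0, 1, 0, 0, 1, 1, 2, 1]
(count[i] = number of elements equal to i)
Cumulative count: [0, 2, 2, 3, 3, 3, 4, 5, 7, 8]
Sorted: [1, 1, 3, 6, 7, 8, 8, 9]


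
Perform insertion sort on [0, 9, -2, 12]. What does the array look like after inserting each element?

First element 0 is already 'sorted'
Insert 9: shifted 0 elements -> [0, 9, -2, 12]
Insert -2: shifted 2 elements -> [-2, 0, 9, 12]
Insert 12: shifted 0 elements -> [-2, 0, 9, 12]


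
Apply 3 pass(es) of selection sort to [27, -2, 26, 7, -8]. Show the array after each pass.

Pass 1: Select minimum -8 at index 4, swap -> [-8, -2, 26, 7, 27]
Pass 2: Select minimum -2 at index 1, swap -> [-8, -2, 26, 7, 27]
Pass 3: Select minimum 7 at index 3, swap -> [-8, -2, 7, 26, 27]


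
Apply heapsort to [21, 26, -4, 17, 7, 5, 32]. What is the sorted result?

Build heap: [32, 26, 21, 17, 7, 5, -4]
Extract 32: [26, 17, 21, -4, 7, 5, 32]
Extract 26: [21, 17, 5, -4, 7, 26, 32]
Extract 21: [17, 7, 5, -4, 21, 26, 32]
Extract 17: [7, -4, 5, 17, 21, 26, 32]
Extract 7: [5, -4, 7, 17, 21, 26, 32]
Extract 5: [-4, 5, 7, 17, 21, 26, 32]


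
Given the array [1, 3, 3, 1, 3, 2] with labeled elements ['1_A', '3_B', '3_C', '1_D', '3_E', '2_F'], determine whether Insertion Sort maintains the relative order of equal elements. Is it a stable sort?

Trace Insertion Sort on the labeled array (the key is the number; the letter only tracks identity):
  Insert 3_B at index 1: [1_A, 3_B, 3_C, 1_D, 3_E, 2_F]
  Insert 3_C at index 2: [1_A, 3_B, 3_C, 1_D, 3_E, 2_F]
  Insert 1_D at index 1: [1_A, 1_D, 3_B, 3_C, 3_E, 2_F]
  Insert 3_E at index 4: [1_A, 1_D, 3_B, 3_C, 3_E, 2_F]
  Insert 2_F at index 2: [1_A, 1_D, 2_F, 3_B, 3_C, 3_E]
Final order: [1_A, 1_D, 2_F, 3_B, 3_C, 3_E]
Equal keys:
  value 1: originally 1_A, 1_D; after sorting 1_A, 1_D -> order preserved
  value 3: originally 3_B, 3_C, 3_E; after sorting 3_B, 3_C, 3_E -> order preserved
All equal keys kept their original relative order. Insertion Sort is stable: elements are shifted only while they are strictly greater than the key, so a key is inserted after any equal elements already placed.
Answer: Stable


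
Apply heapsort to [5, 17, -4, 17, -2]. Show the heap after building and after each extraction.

Build heap: [17, 17, -4, 5, -2]
Extract 17: [17, 5, -4, -2, 17]
Extract 17: [5, -2, -4, 17, 17]
Extract 5: [-2, -4, 5, 17, 17]
Extract -2: [-4, -2, 5, 17, 17]


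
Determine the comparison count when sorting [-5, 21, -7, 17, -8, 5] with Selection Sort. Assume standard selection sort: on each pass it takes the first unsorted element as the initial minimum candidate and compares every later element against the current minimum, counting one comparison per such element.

Pass 1: scan indices 1..5 for the minimum = 5 comparison(s); min is -8, place at index 0 -> [-8, 21, -7, 17, -5, 5]
Pass 2: scan indices 2..5 for the minimum = 4 comparison(s); min is -7, place at index 1 -> [-8, -7, 21, 17, -5, 5]
Pass 3: scan indices 3..5 for the minimum = 3 comparison(s); min is -5, place at index 2 -> [-8, -7, -5, 17, 21, 5]
Pass 4: scan indices 4..5 for the minimum = 2 comparison(s); min is 5, place at index 3 -> [-8, -7, -5, 5, 21, 17]
Pass 5: scan indices 5..5 for the minimum = 1 comparison(s); min is 17, place at index 4 -> [-8, -7, -5, 5, 17, 21]
Selection sort always scans the whole unsorted suffix, so the count is (n-1) + (n-2) + ... + 1 = n(n-1)/2 = 6*5/2 = 15 regardless of the input order.
Total comparisons: 5 + 4 + 3 + 2 + 1 = 15


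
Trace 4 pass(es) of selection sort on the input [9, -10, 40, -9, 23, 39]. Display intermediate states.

Pass 1: Select minimum -10 at index 1, swap -> [-10, 9, 40, -9, 23, 39]
Pass 2: Select minimum -9 at index 3, swap -> [-10, -9, 40, 9, 23, 39]
Pass 3: Select minimum 9 at index 3, swap -> [-10, -9, 9, 40, 23, 39]
Pass 4: Select minimum 23 at index 4, swap -> [-10, -9, 9, 23, 40, 39]


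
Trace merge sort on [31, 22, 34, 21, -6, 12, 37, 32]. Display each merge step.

Divide and conquer:
  Merge [31] + [22] -> [22, 31]
  Merge [34] + [21] -> [21, 34]
  Merge [22, 31] + [21, 34] -> [21, 22, 31, 34]
  Merge [-6] + [12] -> [-6, 12]
  Merge [37] + [32] -> [32, 37]
  Merge [-6, 12] + [32, 37] -> [-6, 12, 32, 37]
  Merge [21, 22, 31, 34] + [-6, 12, 32, 37] -> [-6, 12, 21, 22, 31, 32, 34, 37]


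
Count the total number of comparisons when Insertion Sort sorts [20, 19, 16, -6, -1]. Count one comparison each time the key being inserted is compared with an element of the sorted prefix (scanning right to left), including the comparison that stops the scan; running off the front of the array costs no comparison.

Insert 19: 20 > 19 (shift), reached front = 1 comparison(s) -> [19, 20, 16, -6, -1]
Insert 16: 20 > 16 (shift), 19 > 16 (shift), reached front = 2 comparison(s) -> [16, 19, 20, -6, -1]
Insert -6: 20 > -6 (shift), 19 > -6 (shift), 16 > -6 (shift), reached front = 3 comparison(s) -> [-6, 16, 19, 20, -1]
Insert -1: 20 > -1 (shift), 19 > -1 (shift), 16 > -1 (shift), -6 <= -1 (stop) = 4 comparison(s) -> [-6, -1, 16, 19, 20]
Total comparisons: 1 + 2 + 3 + 4 = 10


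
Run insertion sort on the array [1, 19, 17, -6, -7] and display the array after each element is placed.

First element 1 is already 'sorted'
Insert 19: shifted 0 elements -> [1, 19, 17, -6, -7]
Insert 17: shifted 1 elements -> [1, 17, 19, -6, -7]
Insert -6: shifted 3 elements -> [-6, 1, 17, 19, -7]
Insert -7: shifted 4 elements -> [-7, -6, 1, 17, 19]


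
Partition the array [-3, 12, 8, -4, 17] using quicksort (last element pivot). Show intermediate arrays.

Partition 1: pivot=17 at index 4 -> [-3, 12, 8, -4, 17]
Partition 2: pivot=-4 at index 0 -> [-4, 12, 8, -3, 17]
Partition 3: pivot=-3 at index 1 -> [-4, -3, 8, 12, 17]
Partition 4: pivot=12 at index 3 -> [-4, -3, 8, 12, 17]


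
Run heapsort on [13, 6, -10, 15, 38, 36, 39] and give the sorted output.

Build heap: [39, 38, 36, 15, 6, 13, -10]
Extract 39: [38, 15, 36, -10, 6, 13, 39]
Extract 38: [36, 15, 13, -10, 6, 38, 39]
Extract 36: [15, 6, 13, -10, 36, 38, 39]
Extract 15: [13, 6, -10, 15, 36, 38, 39]
Extract 13: [6, -10, 13, 15, 36, 38, 39]
Extract 6: [-10, 6, 13, 15, 36, 38, 39]


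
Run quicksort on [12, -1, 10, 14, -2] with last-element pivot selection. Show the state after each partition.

Partition 1: pivot=-2 at index 0 -> [-2, -1, 10, 14, 12]
Partition 2: pivot=12 at index 3 -> [-2, -1, 10, 12, 14]
Partition 3: pivot=10 at index 2 -> [-2, -1, 10, 12, 14]


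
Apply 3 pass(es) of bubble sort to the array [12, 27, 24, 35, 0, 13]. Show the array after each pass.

After pass 1: [12, 24, 27, 0, 13, 35] (3 swaps)
After pass 2: [12, 24, 0, 13, 27, 35] (2 swaps)
After pass 3: [12, 0, 13, 24, 27, 35] (2 swaps)
Total swaps: 7


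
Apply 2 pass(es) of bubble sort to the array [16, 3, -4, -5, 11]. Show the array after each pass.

After pass 1: [3, -4, -5, 11, 16] (4 swaps)
After pass 2: [-4, -5, 3, 11, 16] (2 swaps)
Total swaps: 6


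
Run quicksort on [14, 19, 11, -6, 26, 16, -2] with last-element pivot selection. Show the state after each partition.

Partition 1: pivot=-2 at index 1 -> [-6, -2, 11, 14, 26, 16, 19]
Partition 2: pivot=19 at index 5 -> [-6, -2, 11, 14, 16, 19, 26]
Partition 3: pivot=16 at index 4 -> [-6, -2, 11, 14, 16, 19, 26]
Partition 4: pivot=14 at index 3 -> [-6, -2, 11, 14, 16, 19, 26]


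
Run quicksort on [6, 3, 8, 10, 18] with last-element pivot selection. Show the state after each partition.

Partition 1: pivot=18 at index 4 -> [6, 3, 8, 10, 18]
Partition 2: pivot=10 at index 3 -> [6, 3, 8, 10, 18]
Partition 3: pivot=8 at index 2 -> [6, 3, 8, 10, 18]
Partition 4: pivot=3 at index 0 -> [3, 6, 8, 10, 18]


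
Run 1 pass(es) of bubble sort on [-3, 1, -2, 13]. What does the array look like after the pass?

After pass 1: [-3, -2, 1, 13] (1 swaps)
Total swaps: 1


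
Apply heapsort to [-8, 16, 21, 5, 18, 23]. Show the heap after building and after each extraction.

Build heap: [23, 18, 21, 5, 16, -8]
Extract 23: [21, 18, -8, 5, 16, 23]
Extract 21: [18, 16, -8, 5, 21, 23]
Extract 18: [16, 5, -8, 18, 21, 23]
Extract 16: [5, -8, 16, 18, 21, 23]
Extract 5: [-8, 5, 16, 18, 21, 23]


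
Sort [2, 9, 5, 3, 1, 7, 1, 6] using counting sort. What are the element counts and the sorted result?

Count array: [0, 2, 1, 1, 0, 1, 1, 1, 0, 1]
(count[i] = number of elements equal to i)
Cumulative count: [0, 2, 3, 4, 4, 5, 6, 7, 7, 8]
Sorted: [1, 1, 2, 3, 5, 6, 7, 9]


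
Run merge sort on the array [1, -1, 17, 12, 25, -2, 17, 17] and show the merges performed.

Divide and conquer:
  Merge [1] + [-1] -> [-1, 1]
  Merge [17] + [12] -> [12, 17]
  Merge [-1, 1] + [12, 17] -> [-1, 1, 12, 17]
  Merge [25] + [-2] -> [-2, 25]
  Merge [17] + [17] -> [17, 17]
  Merge [-2, 25] + [17, 17] -> [-2, 17, 17, 25]
  Merge [-1, 1, 12, 17] + [-2, 17, 17, 25] -> [-2, -1, 1, 12, 17, 17, 17, 25]


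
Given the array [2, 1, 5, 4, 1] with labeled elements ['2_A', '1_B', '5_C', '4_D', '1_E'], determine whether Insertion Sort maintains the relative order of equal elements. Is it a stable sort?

Trace Insertion Sort on the labeled array (the key is the number; the letter only tracks identity):
  Insert 1_B at index 0: [1_B, 2_A, 5_C, 4_D, 1_E]
  Insert 5_C at index 2: [1_B, 2_A, 5_C, 4_D, 1_E]
  Insert 4_D at index 2: [1_B, 2_A, 4_D, 5_C, 1_E]
  Insert 1_E at index 1: [1_B, 1_E, 2_A, 4_D, 5_C]
Final order: [1_B, 1_E, 2_A, 4_D, 5_C]
Equal keys:
  value 1: originally 1_B, 1_E; after sorting 1_B, 1_E -> order preserved
All equal keys kept their original relative order. Insertion Sort is stable: elements are shifted only while they are strictly greater than the key, so a key is inserted after any equal elements already placed.
Answer: Stable


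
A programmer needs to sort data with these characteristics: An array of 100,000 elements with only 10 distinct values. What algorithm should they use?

Best choice: 3-way quicksort or Counting sort
Reason: 3-way (Dutch national flag) partitioning groups every copy of the pivot together, so with only d=10 distinct keys quicksort finishes in O(n log d) expected time, which is effectively linear; counting sort runs in O(n + k) where k is the size of the key range (not the number of distinct values), so it is linear when the 10 values are integers drawn from a small known range


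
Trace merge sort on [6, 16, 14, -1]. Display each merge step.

Divide and conquer:
  Merge [6] + [16] -> [6, 16]
  Merge [14] + [-1] -> [-1, 14]
  Merge [6, 16] + [-1, 14] -> [-1, 6, 14, 16]


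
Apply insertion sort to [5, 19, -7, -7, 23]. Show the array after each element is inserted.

First element 5 is already 'sorted'
Insert 19: shifted 0 elements -> [5, 19, -7, -7, 23]
Insert -7: shifted 2 elements -> [-7, 5, 19, -7, 23]
Insert -7: shifted 2 elements -> [-7, -7, 5, 19, 23]
Insert 23: shifted 0 elements -> [-7, -7, 5, 19, 23]


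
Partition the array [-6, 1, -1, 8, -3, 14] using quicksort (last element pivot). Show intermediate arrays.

Partition 1: pivot=14 at index 5 -> [-6, 1, -1, 8, -3, 14]
Partition 2: pivot=-3 at index 1 -> [-6, -3, -1, 8, 1, 14]
Partition 3: pivot=1 at index 3 -> [-6, -3, -1, 1, 8, 14]


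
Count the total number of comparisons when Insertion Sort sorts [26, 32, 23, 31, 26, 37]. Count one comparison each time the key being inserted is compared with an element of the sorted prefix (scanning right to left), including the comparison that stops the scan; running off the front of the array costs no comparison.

Insert 32: 26 <= 32 (stop) = 1 comparison(s) -> [26, 32, 23, 31, 26, 37]
Insert 23: 32 > 23 (shift), 26 > 23 (shift), reached front = 2 comparison(s) -> [23, 26, 32, 31, 26, 37]
Insert 31: 32 > 31 (shift), 26 <= 31 (stop) = 2 comparison(s) -> [23, 26, 31, 32, 26, 37]
Insert 26: 32 > 26 (shift), 31 > 26 (shift), 26 <= 26 (stop) = 3 comparison(s) -> [23, 26, 26, 31, 32, 37]
Insert 37: 32 <= 37 (stop) = 1 comparison(s) -> [23, 26, 26, 31, 32, 37]
Total comparisons: 1 + 2 + 2 + 3 + 1 = 9
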